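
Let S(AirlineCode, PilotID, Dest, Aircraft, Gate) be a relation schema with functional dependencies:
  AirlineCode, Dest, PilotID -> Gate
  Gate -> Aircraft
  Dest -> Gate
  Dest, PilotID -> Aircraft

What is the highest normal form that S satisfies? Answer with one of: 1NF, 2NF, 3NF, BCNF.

Candidate key: {AirlineCode, Dest, PilotID}. Prime attributes: {AirlineCode, Dest, PilotID}.
For Gate -> Aircraft we have {Gate}⁺ = {Aircraft, Gate}; {Gate} is not a superkey, so BCNF fails.
Gate -> Aircraft determines the non-prime attribute {Aircraft} from a non-superkey — 3NF is violated.
Since {Dest} ⊂ {AirlineCode, Dest, PilotID} and {Dest}⁺ ⊇ {Aircraft, Gate} with {Aircraft, Gate} non-prime, there is a partial dependency; 2NF fails.

1NF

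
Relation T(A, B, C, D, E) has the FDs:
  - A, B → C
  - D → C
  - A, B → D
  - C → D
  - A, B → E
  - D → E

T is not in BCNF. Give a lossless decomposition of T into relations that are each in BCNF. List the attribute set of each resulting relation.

{A, B, D}; {C, D, E}

Candidate key of the original relation: {A, B}.
Within {A, B, C, D, E}: {D}⁺ ∩ {A, B, C, D, E} = {C, D, E}, not the whole set, so D → C, E violates BCNF; decompose into {C, D, E} and {A, B, D}.
{C, D, E}: every determinant is a superkey — BCNF.
{A, B, D}: every determinant is a superkey — BCNF.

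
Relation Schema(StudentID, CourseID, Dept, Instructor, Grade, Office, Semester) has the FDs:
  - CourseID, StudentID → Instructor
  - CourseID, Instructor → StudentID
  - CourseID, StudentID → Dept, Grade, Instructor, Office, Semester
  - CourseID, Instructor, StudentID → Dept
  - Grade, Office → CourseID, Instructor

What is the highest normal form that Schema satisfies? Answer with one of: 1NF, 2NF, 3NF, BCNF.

Candidate keys: {CourseID, Instructor}, {CourseID, StudentID}, {Grade, Office}. Prime attributes: {CourseID, Grade, Instructor, Office, StudentID}.
Each dependency's left side is a superkey — BCNF holds.

BCNF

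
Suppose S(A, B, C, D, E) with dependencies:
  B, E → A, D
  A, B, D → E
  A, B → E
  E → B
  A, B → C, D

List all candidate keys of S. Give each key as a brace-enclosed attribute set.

{A, B}, {E}

{E} is a candidate key since {E}⁺ = {A, B, C, D, E} covers every attribute.
{A, B} is a candidate key since {A, B}⁺ = {A, B, C, D, E} covers every attribute.
Any other superkey properly contains one of these, so there are no further candidate keys.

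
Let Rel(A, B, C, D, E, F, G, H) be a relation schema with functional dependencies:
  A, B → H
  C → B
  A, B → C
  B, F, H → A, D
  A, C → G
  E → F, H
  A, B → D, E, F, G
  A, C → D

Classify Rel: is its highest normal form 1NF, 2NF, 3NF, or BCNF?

3NF

Candidate keys: {A, B}, {A, C}, {B, E}, {B, F, H}, {C, E}, {C, F, H}. Prime attributes: {A, B, C, E, F, H}.
C → B: {C}⁺ = {B, C}, which is not all of the attributes, so the left side is not a superkey — BCNF is violated.
Its right-hand attributes {B} are all prime, as are those of every other non-superkey FD — the relation is in 3NF.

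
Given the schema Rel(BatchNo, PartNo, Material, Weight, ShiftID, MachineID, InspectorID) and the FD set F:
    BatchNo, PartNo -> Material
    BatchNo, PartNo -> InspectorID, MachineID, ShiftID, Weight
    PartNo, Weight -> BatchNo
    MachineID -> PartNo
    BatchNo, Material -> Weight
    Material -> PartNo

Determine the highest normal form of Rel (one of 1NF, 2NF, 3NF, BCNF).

Candidate keys: {BatchNo, MachineID}, {BatchNo, Material}, {BatchNo, PartNo}, {MachineID, Weight}, {Material, Weight}, {PartNo, Weight}. Prime attributes: {BatchNo, MachineID, Material, PartNo, Weight}.
MachineID -> PartNo breaks BCNF: {MachineID}⁺ = {MachineID, PartNo}, so {MachineID} is not a superkey.
Since {PartNo} ⊆ prime attributes and every other non-superkey FD also has a prime right side, the schema is in 3NF.

3NF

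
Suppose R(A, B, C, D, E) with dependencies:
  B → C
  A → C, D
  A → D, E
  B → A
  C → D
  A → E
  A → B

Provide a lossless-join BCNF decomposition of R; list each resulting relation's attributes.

{A, B, C, E}; {C, D}

Candidate keys of the original relation: {A}, {B}.
In {A, B, C, D, E}, {C} is not a superkey ({C}⁺ restricted to this set is {C, D}), so split on C → D into {C, D} and {A, B, C, E}.
{C, D} has no BCNF violation.
{A, B, C, E} has no BCNF violation.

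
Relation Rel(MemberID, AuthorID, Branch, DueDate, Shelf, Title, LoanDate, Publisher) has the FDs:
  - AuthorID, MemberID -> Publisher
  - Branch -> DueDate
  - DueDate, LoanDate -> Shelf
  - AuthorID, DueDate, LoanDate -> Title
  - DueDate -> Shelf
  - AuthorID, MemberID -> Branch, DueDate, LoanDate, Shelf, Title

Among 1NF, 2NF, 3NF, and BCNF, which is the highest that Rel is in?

Candidate key: {AuthorID, MemberID}. Prime attributes: {AuthorID, MemberID}.
For Branch -> DueDate we have {Branch}⁺ = {Branch, DueDate, Shelf}; {Branch} is not a superkey, so BCNF fails.
Branch -> DueDate determines the non-prime attribute {DueDate} from a non-superkey — 3NF is violated.
No non-prime attribute depends on a proper subset of any candidate key, so 2NF holds.

2NF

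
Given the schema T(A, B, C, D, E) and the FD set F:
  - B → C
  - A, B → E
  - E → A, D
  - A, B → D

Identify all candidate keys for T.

{A, B}, {B, E}

No FD produces {B}, so it must be in every candidate key.
{A, B}⁺ = {A, B, C, D, E}, which is every attribute, so {A, B} is a candidate key.
{B, E}⁺ = {A, B, C, D, E}, which is every attribute, so {B, E} is a candidate key.
Any other superkey properly contains one of these, so there are no further candidate keys.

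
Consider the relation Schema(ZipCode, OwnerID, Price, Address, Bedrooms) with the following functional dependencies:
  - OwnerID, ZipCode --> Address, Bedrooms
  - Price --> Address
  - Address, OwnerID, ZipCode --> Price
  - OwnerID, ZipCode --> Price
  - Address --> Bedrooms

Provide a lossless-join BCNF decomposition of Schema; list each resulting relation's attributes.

Candidate key of the original relation: {OwnerID, ZipCode}.
Within {Address, Bedrooms, OwnerID, Price, ZipCode}: {Price}⁺ ∩ {Address, Bedrooms, OwnerID, Price, ZipCode} = {Address, Bedrooms, Price}, not the whole set, so Price --> Address, Bedrooms violates BCNF; decompose into {Address, Bedrooms, Price} and {OwnerID, Price, ZipCode}.
Within {Address, Bedrooms, Price}: {Address}⁺ ∩ {Address, Bedrooms, Price} = {Address, Bedrooms}, not the whole set, so Address --> Bedrooms violates BCNF; decompose into {Address, Bedrooms} and {Address, Price}.
{Address, Bedrooms} is in BCNF.
{Address, Price} is in BCNF.
{OwnerID, Price, ZipCode} is in BCNF.

{Address, Bedrooms}; {Address, Price}; {OwnerID, Price, ZipCode}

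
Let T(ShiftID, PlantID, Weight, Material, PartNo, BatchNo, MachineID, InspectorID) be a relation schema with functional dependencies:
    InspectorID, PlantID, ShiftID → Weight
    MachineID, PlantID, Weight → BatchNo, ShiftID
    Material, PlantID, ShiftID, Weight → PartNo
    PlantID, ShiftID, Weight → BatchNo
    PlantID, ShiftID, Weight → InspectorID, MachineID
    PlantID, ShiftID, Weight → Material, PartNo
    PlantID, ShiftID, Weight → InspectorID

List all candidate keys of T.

{PlantID} never appears on the right of any FD, so every key must include it.
{InspectorID, PlantID, ShiftID}⁺ = {BatchNo, InspectorID, MachineID, Material, PartNo, PlantID, ShiftID, Weight}, which is every attribute, so {InspectorID, PlantID, ShiftID} is a candidate key.
{MachineID, PlantID, Weight}⁺ = {BatchNo, InspectorID, MachineID, Material, PartNo, PlantID, ShiftID, Weight}, which is every attribute, so {MachineID, PlantID, Weight} is a candidate key.
{PlantID, ShiftID, Weight}⁺ = {BatchNo, InspectorID, MachineID, Material, PartNo, PlantID, ShiftID, Weight}, which is every attribute, so {PlantID, ShiftID, Weight} is a candidate key.
Any other superkey properly contains one of these, so there are no further candidate keys.

{InspectorID, PlantID, ShiftID}, {MachineID, PlantID, Weight}, {PlantID, ShiftID, Weight}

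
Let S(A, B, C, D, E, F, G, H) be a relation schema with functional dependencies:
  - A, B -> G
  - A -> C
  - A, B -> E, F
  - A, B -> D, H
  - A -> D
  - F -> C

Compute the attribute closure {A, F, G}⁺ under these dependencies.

{A, C, D, F, G}

Start with {A, F, G}.
A -> C applies; add {C} → now {A, C, F, G}.
A -> D applies; add {D} → now {A, C, D, F, G}.
No further FD applies.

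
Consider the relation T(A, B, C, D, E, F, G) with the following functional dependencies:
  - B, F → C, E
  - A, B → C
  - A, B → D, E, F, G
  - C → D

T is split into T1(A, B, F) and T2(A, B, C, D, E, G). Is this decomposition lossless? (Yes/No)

Yes

Common attributes: {A, B}; their closure is {A, B, C, D, E, F, G}.
Since T1 ⊆ {A, B, C, D, E, F, G}, the intersection is a superkey of T1; the decomposition is lossless.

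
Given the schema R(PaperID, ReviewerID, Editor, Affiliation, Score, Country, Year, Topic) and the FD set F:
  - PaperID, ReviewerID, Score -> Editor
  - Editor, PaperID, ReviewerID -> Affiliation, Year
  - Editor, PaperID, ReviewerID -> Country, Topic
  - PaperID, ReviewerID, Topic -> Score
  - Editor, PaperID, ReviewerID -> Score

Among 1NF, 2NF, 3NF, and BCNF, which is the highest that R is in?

Candidate keys: {Editor, PaperID, ReviewerID}, {PaperID, ReviewerID, Score}, {PaperID, ReviewerID, Topic}. Prime attributes: {Editor, PaperID, ReviewerID, Score, Topic}.
Each dependency's left side is a superkey — BCNF holds.

BCNF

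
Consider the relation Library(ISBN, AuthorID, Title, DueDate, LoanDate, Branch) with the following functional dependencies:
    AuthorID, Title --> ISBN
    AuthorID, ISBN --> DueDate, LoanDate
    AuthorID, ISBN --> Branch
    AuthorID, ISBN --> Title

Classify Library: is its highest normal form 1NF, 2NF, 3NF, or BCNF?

BCNF

Candidate keys: {AuthorID, ISBN}, {AuthorID, Title}. Prime attributes: {AuthorID, ISBN, Title}.
The left-hand side of every FD is a superkey, so BCNF is satisfied.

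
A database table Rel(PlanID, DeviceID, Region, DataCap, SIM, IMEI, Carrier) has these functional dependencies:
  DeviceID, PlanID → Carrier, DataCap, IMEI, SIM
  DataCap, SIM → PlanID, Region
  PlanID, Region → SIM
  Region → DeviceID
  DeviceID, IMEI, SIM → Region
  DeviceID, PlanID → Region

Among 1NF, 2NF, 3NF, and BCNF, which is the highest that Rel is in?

Candidate keys: {DataCap, SIM}, {DeviceID, PlanID}, {PlanID, Region}. Prime attributes: {DataCap, DeviceID, PlanID, Region, SIM}.
Region → DeviceID: {Region}⁺ = {DeviceID, Region}, which is not all of the attributes, so the left side is not a superkey — BCNF is violated.
Since {DeviceID} ⊆ prime attributes and every other non-superkey FD also has a prime right side, the schema is in 3NF.

3NF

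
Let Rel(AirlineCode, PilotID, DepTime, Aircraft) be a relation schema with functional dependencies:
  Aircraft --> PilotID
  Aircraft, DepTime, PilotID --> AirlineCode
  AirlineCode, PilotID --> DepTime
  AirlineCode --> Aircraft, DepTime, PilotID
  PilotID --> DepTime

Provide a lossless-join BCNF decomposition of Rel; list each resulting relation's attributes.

{Aircraft, AirlineCode, PilotID}; {DepTime, PilotID}

Candidate keys of the original relation: {Aircraft}, {AirlineCode}.
In {Aircraft, AirlineCode, DepTime, PilotID}, {PilotID} is not a superkey ({PilotID}⁺ restricted to this set is {DepTime, PilotID}), so split on PilotID --> DepTime into {DepTime, PilotID} and {Aircraft, AirlineCode, PilotID}.
{DepTime, PilotID} has no BCNF violation.
{Aircraft, AirlineCode, PilotID} has no BCNF violation.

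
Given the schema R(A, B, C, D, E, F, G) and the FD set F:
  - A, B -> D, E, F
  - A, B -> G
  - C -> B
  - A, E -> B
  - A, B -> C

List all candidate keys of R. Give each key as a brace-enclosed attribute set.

Attributes never on any right-hand side: {A} — every candidate key must contain it.
Closure of {A, B} is {A, B, C, D, E, F, G}, the whole schema; {A, B} is a candidate key.
Closure of {A, C} is {A, B, C, D, E, F, G}, the whole schema; {A, C} is a candidate key.
Closure of {A, E} is {A, B, C, D, E, F, G}, the whole schema; {A, E} is a candidate key.
Any other superkey properly contains one of these, so there are no further candidate keys.

{A, B}, {A, C}, {A, E}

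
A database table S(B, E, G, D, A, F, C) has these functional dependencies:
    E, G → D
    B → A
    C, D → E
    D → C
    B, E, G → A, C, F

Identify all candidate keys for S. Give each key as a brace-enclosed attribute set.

{B, D, G}, {B, E, G}

No FD produces {B, G}, so they must be in every candidate key.
{B, D, G} is a candidate key since {B, D, G}⁺ = {A, B, C, D, E, F, G} covers every attribute.
{B, E, G} is a candidate key since {B, E, G}⁺ = {A, B, C, D, E, F, G} covers every attribute.
No proper subset of any of these is a key, and no other minimal superkey exists.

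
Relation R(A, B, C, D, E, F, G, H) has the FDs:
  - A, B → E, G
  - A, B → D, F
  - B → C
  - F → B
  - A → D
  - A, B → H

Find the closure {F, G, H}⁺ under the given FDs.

Start with {F, G, H}.
F → B applies; add {B} → now {B, F, G, H}.
B → C applies; add {C} → now {B, C, F, G, H}.
No further FD applies.

{B, C, F, G, H}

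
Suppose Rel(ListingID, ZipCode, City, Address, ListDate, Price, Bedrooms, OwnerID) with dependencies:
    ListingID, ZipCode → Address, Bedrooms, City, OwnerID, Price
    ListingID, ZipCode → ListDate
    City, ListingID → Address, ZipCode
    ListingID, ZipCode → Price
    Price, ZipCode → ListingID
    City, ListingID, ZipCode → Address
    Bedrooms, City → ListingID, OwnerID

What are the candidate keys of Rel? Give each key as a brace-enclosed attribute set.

{Bedrooms, City}, {City, ListingID}, {ListingID, ZipCode}, {Price, ZipCode}

Closure of {Bedrooms, City} is {Address, Bedrooms, City, ListDate, ListingID, OwnerID, Price, ZipCode}, the whole schema; {Bedrooms, City} is a candidate key.
Closure of {City, ListingID} is {Address, Bedrooms, City, ListDate, ListingID, OwnerID, Price, ZipCode}, the whole schema; {City, ListingID} is a candidate key.
Closure of {ListingID, ZipCode} is {Address, Bedrooms, City, ListDate, ListingID, OwnerID, Price, ZipCode}, the whole schema; {ListingID, ZipCode} is a candidate key.
Closure of {Price, ZipCode} is {Address, Bedrooms, City, ListDate, ListingID, OwnerID, Price, ZipCode}, the whole schema; {Price, ZipCode} is a candidate key.
Any other superkey properly contains one of these, so there are no further candidate keys.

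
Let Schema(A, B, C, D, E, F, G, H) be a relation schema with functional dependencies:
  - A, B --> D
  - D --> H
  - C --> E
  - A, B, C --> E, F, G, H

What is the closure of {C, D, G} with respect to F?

{C, D, E, G, H}

Start with {C, D, G}.
D --> H applies; add {H} → now {C, D, G, H}.
C --> E applies; add {E} → now {C, D, E, G, H}.
No further FD applies.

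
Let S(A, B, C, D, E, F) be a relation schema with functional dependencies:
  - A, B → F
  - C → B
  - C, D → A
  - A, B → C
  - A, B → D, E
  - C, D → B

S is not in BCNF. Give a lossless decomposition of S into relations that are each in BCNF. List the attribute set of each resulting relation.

Candidate keys of the original relation: {A, B}, {A, C}, {C, D}.
Within {A, B, C, D, E, F}: {C}⁺ ∩ {A, B, C, D, E, F} = {B, C}, not the whole set, so C → B violates BCNF; decompose into {B, C} and {A, C, D, E, F}.
{B, C}: every determinant is a superkey — BCNF.
{A, C, D, E, F}: every determinant is a superkey — BCNF.

{A, C, D, E, F}; {B, C}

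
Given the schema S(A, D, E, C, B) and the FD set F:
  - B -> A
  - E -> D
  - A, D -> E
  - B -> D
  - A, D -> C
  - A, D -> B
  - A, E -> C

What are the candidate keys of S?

{A, D}, {A, E}, {B}

{B}⁺ = {A, B, C, D, E} — all of the relation — so {B} is a candidate key.
{A, D}⁺ = {A, B, C, D, E} — all of the relation — so {A, D} is a candidate key.
{A, E}⁺ = {A, B, C, D, E} — all of the relation — so {A, E} is a candidate key.
No proper subset of any of these is a key, and no other minimal superkey exists.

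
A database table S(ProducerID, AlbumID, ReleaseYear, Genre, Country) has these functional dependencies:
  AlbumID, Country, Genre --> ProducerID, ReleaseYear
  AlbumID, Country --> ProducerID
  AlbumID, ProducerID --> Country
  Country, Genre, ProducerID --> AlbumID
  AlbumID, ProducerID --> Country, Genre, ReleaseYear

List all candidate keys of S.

{AlbumID, Country}, {AlbumID, ProducerID}, {Country, Genre, ProducerID}

Closure of {AlbumID, Country} is {AlbumID, Country, Genre, ProducerID, ReleaseYear}, the whole schema; {AlbumID, Country} is a candidate key.
Closure of {AlbumID, ProducerID} is {AlbumID, Country, Genre, ProducerID, ReleaseYear}, the whole schema; {AlbumID, ProducerID} is a candidate key.
Closure of {Country, Genre, ProducerID} is {AlbumID, Country, Genre, ProducerID, ReleaseYear}, the whole schema; {Country, Genre, ProducerID} is a candidate key.
These are minimal and exhaustive — every other superkey contains one of them.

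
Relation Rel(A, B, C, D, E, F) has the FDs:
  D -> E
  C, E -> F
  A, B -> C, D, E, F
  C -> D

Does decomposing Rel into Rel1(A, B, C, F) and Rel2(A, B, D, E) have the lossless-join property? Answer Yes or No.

Rel1 ∩ Rel2 = {A, B}; its closure under F is {A, B, C, D, E, F}.
Rel1 is contained in that closure, so Rel1 ∩ Rel2 -> Rel1 holds and the join is lossless.

Yes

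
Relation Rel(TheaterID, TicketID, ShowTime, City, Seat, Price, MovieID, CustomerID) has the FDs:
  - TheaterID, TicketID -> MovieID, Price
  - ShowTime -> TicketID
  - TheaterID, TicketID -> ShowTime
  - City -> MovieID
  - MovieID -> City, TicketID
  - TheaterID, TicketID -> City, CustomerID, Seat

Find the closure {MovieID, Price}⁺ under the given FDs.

Start with {MovieID, Price}.
MovieID -> City, TicketID applies; add {City, TicketID} → now {City, MovieID, Price, TicketID}.
No further FD applies.

{City, MovieID, Price, TicketID}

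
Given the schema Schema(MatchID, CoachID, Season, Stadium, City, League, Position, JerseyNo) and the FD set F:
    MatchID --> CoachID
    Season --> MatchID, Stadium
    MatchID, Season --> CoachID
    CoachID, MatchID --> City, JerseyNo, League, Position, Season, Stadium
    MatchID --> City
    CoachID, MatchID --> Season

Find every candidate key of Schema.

{MatchID}, {Season}

{MatchID}⁺ = {City, CoachID, JerseyNo, League, MatchID, Position, Season, Stadium}, which is every attribute, so {MatchID} is a candidate key.
{Season}⁺ = {City, CoachID, JerseyNo, League, MatchID, Position, Season, Stadium}, which is every attribute, so {Season} is a candidate key.
These are minimal and exhaustive — every other superkey contains one of them.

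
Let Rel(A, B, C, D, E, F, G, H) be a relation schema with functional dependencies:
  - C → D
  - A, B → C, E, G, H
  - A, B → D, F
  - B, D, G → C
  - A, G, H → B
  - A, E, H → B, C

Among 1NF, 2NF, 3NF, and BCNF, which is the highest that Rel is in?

Candidate keys: {A, B}, {A, E, H}, {A, G, H}. Prime attributes: {A, B, E, G, H}.
C → D breaks BCNF: {C}⁺ = {C, D}, so {C} is not a superkey.
C → D has non-prime {D} on the right and a non-superkey on the left, so 3NF fails.
No non-prime attribute depends on a proper subset of any candidate key, so 2NF holds.

2NF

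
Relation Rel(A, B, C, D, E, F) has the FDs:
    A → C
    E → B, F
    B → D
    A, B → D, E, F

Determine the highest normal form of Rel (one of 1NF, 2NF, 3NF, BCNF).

1NF

Candidate keys: {A, B}, {A, E}. Prime attributes: {A, B, E}.
For A → C we have {A}⁺ = {A, C}; {A} is not a superkey, so BCNF fails.
A → C determines the non-prime attribute {C} from a non-superkey — 3NF is violated.
Since {A} ⊂ {A, B} and {A}⁺ ⊇ {C} with {C} non-prime, there is a partial dependency; 2NF fails.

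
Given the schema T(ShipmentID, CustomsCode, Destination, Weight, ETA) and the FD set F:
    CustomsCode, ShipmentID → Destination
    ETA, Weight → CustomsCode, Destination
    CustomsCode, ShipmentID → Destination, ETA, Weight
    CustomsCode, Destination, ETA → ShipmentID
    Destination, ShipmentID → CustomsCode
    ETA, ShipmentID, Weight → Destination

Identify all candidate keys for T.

{CustomsCode, Destination, ETA}, {CustomsCode, ShipmentID}, {Destination, ShipmentID}, {ETA, Weight}

Closure of {CustomsCode, ShipmentID} is {CustomsCode, Destination, ETA, ShipmentID, Weight}, the whole schema; {CustomsCode, ShipmentID} is a candidate key.
Closure of {Destination, ShipmentID} is {CustomsCode, Destination, ETA, ShipmentID, Weight}, the whole schema; {Destination, ShipmentID} is a candidate key.
Closure of {ETA, Weight} is {CustomsCode, Destination, ETA, ShipmentID, Weight}, the whole schema; {ETA, Weight} is a candidate key.
Closure of {CustomsCode, Destination, ETA} is {CustomsCode, Destination, ETA, ShipmentID, Weight}, the whole schema; {CustomsCode, Destination, ETA} is a candidate key.
These are minimal and exhaustive — every other superkey contains one of them.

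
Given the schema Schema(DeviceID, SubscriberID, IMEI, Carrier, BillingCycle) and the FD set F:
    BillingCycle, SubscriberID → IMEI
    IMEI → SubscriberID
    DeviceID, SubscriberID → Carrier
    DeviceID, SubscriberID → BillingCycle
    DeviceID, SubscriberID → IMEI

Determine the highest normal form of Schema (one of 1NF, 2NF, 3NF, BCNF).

3NF

Candidate keys: {DeviceID, IMEI}, {DeviceID, SubscriberID}. Prime attributes: {DeviceID, IMEI, SubscriberID}.
BillingCycle, SubscriberID → IMEI: {BillingCycle, SubscriberID}⁺ = {BillingCycle, IMEI, SubscriberID}, which is not all of the attributes, so the left side is not a superkey — BCNF is violated.
But every attribute on its right side ({IMEI}) is prime, and the same holds for every other non-superkey FD, so 3NF still holds.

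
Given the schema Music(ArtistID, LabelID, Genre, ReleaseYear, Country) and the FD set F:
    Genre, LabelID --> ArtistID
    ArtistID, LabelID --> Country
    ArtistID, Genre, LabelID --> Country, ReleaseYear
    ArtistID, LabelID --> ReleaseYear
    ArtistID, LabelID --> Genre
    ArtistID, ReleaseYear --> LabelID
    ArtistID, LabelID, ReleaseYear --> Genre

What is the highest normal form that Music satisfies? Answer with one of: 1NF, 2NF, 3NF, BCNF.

Candidate keys: {ArtistID, LabelID}, {ArtistID, ReleaseYear}, {Genre, LabelID}. Prime attributes: {ArtistID, Genre, LabelID, ReleaseYear}.
Every FD has a superkey on the left, so the relation is in BCNF.

BCNF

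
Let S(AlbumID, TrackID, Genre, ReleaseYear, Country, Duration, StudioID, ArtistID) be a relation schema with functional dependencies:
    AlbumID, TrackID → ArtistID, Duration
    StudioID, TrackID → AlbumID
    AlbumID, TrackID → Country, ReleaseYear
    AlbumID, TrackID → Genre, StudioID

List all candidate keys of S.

{AlbumID, TrackID}, {StudioID, TrackID}

No FD produces {TrackID}, so it must be in every candidate key.
{AlbumID, TrackID} is a candidate key since {AlbumID, TrackID}⁺ = {AlbumID, ArtistID, Country, Duration, Genre, ReleaseYear, StudioID, TrackID} covers every attribute.
{StudioID, TrackID} is a candidate key since {StudioID, TrackID}⁺ = {AlbumID, ArtistID, Country, Duration, Genre, ReleaseYear, StudioID, TrackID} covers every attribute.
These are minimal and exhaustive — every other superkey contains one of them.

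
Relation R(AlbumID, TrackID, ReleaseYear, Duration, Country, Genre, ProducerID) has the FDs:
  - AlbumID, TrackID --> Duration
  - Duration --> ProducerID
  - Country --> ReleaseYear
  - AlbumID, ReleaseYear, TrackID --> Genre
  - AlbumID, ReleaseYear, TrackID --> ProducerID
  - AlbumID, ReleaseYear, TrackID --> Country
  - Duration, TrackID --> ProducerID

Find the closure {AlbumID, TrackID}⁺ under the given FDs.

{AlbumID, Duration, ProducerID, TrackID}

Start with {AlbumID, TrackID}.
AlbumID, TrackID --> Duration applies; add {Duration} → now {AlbumID, Duration, TrackID}.
Duration --> ProducerID applies; add {ProducerID} → now {AlbumID, Duration, ProducerID, TrackID}.
No further FD applies.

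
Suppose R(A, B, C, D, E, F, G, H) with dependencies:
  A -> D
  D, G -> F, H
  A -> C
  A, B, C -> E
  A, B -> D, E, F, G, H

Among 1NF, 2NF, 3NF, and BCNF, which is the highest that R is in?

Candidate key: {A, B}. Prime attributes: {A, B}.
For A -> D we have {A}⁺ = {A, C, D}; {A} is not a superkey, so BCNF fails.
Because {D} is non-prime and the left side of A -> D is not a superkey, the relation is not in 3NF.
{A} is a proper subset of the key {A, B}, and {A}⁺ contains the non-prime attributes {C, D} — a partial dependency, so 2NF is violated.

1NF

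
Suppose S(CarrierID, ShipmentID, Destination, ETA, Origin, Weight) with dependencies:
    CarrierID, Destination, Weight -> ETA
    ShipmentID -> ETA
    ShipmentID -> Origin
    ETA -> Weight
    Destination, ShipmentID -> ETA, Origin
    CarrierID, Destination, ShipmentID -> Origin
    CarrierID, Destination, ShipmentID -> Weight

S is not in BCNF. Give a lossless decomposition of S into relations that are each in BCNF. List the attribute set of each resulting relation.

Candidate key of the original relation: {CarrierID, Destination, ShipmentID}.
In {CarrierID, Destination, ETA, Origin, ShipmentID, Weight}, {CarrierID, Destination, Weight} is not a superkey ({CarrierID, Destination, Weight}⁺ restricted to this set is {CarrierID, Destination, ETA, Weight}), so split on CarrierID, Destination, Weight -> ETA into {CarrierID, Destination, ETA, Weight} and {CarrierID, Destination, Origin, ShipmentID, Weight}.
In {CarrierID, Destination, ETA, Weight}, {ETA} is not a superkey ({ETA}⁺ restricted to this set is {ETA, Weight}), so split on ETA -> Weight into {ETA, Weight} and {CarrierID, Destination, ETA}.
{ETA, Weight} has no BCNF violation.
{CarrierID, Destination, ETA} has no BCNF violation.
In {CarrierID, Destination, Origin, ShipmentID, Weight}, {ShipmentID} is not a superkey ({ShipmentID}⁺ restricted to this set is {Origin, ShipmentID, Weight}), so split on ShipmentID -> Origin, Weight into {Origin, ShipmentID, Weight} and {CarrierID, Destination, ShipmentID}.
{Origin, ShipmentID, Weight} has no BCNF violation.
{CarrierID, Destination, ShipmentID} has no BCNF violation.

{CarrierID, Destination, ETA}; {CarrierID, Destination, ShipmentID}; {ETA, Weight}; {Origin, ShipmentID, Weight}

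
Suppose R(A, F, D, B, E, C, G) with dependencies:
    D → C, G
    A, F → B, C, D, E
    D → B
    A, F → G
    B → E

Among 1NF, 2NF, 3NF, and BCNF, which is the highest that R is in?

Candidate key: {A, F}. Prime attributes: {A, F}.
For D → C, G we have {D}⁺ = {B, C, D, E, G}; {D} is not a superkey, so BCNF fails.
D → C, G determines the non-prime attributes {C, G} from a non-superkey — 3NF is violated.
Checking every proper subset of each key, none determines a non-prime attribute — 2NF is satisfied.

2NF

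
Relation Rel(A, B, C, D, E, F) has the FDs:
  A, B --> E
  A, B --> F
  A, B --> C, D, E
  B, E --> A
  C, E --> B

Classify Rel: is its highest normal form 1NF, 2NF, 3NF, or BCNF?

BCNF

Candidate keys: {A, B}, {B, E}, {C, E}. Prime attributes: {A, B, C, E}.
Each dependency's left side is a superkey — BCNF holds.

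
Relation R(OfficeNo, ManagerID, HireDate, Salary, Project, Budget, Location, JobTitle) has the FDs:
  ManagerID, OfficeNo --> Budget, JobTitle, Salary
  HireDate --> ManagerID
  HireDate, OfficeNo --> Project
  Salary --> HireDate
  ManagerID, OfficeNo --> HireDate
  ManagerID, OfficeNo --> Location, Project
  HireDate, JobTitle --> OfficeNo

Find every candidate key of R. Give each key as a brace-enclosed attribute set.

{HireDate, JobTitle}, {HireDate, OfficeNo}, {JobTitle, Salary}, {ManagerID, OfficeNo}, {OfficeNo, Salary}

{HireDate, JobTitle} is a candidate key since {HireDate, JobTitle}⁺ = {Budget, HireDate, JobTitle, Location, ManagerID, OfficeNo, Project, Salary} covers every attribute.
{HireDate, OfficeNo} is a candidate key since {HireDate, OfficeNo}⁺ = {Budget, HireDate, JobTitle, Location, ManagerID, OfficeNo, Project, Salary} covers every attribute.
{JobTitle, Salary} is a candidate key since {JobTitle, Salary}⁺ = {Budget, HireDate, JobTitle, Location, ManagerID, OfficeNo, Project, Salary} covers every attribute.
{ManagerID, OfficeNo} is a candidate key since {ManagerID, OfficeNo}⁺ = {Budget, HireDate, JobTitle, Location, ManagerID, OfficeNo, Project, Salary} covers every attribute.
{OfficeNo, Salary} is a candidate key since {OfficeNo, Salary}⁺ = {Budget, HireDate, JobTitle, Location, ManagerID, OfficeNo, Project, Salary} covers every attribute.
These are minimal and exhaustive — every other superkey contains one of them.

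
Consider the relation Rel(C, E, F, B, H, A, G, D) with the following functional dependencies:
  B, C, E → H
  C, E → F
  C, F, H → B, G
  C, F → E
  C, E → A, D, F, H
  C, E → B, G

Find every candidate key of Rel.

{C, E}, {C, F}

{C} never appears on the right of any FD, so every key must include it.
{C, E}⁺ = {A, B, C, D, E, F, G, H} — all of the relation — so {C, E} is a candidate key.
{C, F}⁺ = {A, B, C, D, E, F, G, H} — all of the relation — so {C, F} is a candidate key.
No proper subset of any of these is a key, and no other minimal superkey exists.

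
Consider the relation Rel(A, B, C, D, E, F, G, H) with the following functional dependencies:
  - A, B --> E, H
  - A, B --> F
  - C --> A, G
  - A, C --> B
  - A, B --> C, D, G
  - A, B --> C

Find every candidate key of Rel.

{C}⁺ = {A, B, C, D, E, F, G, H} — all of the relation — so {C} is a candidate key.
{A, B}⁺ = {A, B, C, D, E, F, G, H} — all of the relation — so {A, B} is a candidate key.
No proper subset of any of these is a key, and no other minimal superkey exists.

{A, B}, {C}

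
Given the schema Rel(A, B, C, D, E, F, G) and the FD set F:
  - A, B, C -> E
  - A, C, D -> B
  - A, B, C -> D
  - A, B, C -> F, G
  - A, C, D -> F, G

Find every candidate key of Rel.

Attributes never on any right-hand side: {A, C} — every candidate key must contain all of them.
{A, B, C} is a candidate key since {A, B, C}⁺ = {A, B, C, D, E, F, G} covers every attribute.
{A, C, D} is a candidate key since {A, C, D}⁺ = {A, B, C, D, E, F, G} covers every attribute.
No proper subset of any of these is a key, and no other minimal superkey exists.

{A, B, C}, {A, C, D}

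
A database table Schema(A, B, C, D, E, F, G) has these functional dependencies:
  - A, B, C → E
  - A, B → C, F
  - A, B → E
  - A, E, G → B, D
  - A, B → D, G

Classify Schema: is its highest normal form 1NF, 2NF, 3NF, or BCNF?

BCNF

Candidate keys: {A, B}, {A, E, G}. Prime attributes: {A, B, E, G}.
Each dependency's left side is a superkey — BCNF holds.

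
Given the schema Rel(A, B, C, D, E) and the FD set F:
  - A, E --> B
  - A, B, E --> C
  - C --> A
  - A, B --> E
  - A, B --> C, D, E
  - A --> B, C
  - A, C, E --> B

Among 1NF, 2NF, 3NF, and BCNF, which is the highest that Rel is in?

BCNF

Candidate keys: {A}, {C}. Prime attributes: {A, C}.
The left-hand side of every FD is a superkey, so BCNF is satisfied.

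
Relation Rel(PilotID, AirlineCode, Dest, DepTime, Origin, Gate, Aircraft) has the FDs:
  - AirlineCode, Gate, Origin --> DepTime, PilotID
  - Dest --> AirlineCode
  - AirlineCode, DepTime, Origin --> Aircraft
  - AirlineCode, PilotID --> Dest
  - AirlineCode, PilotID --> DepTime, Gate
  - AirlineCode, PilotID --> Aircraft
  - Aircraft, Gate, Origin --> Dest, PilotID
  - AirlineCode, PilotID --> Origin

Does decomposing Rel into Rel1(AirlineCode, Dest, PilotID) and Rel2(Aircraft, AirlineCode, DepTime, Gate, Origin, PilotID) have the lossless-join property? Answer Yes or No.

The shared attributes are {AirlineCode, PilotID} and {AirlineCode, PilotID}⁺ = {Aircraft, AirlineCode, DepTime, Dest, Gate, Origin, PilotID}.
This includes all of Rel1, so the common attributes are a superkey of Rel1 — the join is lossless.

Yes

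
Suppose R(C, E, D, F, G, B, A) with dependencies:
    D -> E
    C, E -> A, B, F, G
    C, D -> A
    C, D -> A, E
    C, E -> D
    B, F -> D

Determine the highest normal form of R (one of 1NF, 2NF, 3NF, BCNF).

Candidate keys: {B, C, F}, {C, D}, {C, E}. Prime attributes: {B, C, D, E, F}.
D -> E breaks BCNF: {D}⁺ = {D, E}, so {D} is not a superkey.
But every attribute on its right side ({E}) is prime, and the same holds for every other non-superkey FD, so 3NF still holds.

3NF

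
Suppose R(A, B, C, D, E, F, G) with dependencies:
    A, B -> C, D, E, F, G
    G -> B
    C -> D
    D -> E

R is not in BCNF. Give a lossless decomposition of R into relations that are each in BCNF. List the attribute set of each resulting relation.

Candidate keys of the original relation: {A, B}, {A, G}.
In {A, B, C, D, E, F, G}, {G} is not a superkey ({G}⁺ restricted to this set is {B, G}), so split on G -> B into {B, G} and {A, C, D, E, F, G}.
{B, G} has no BCNF violation.
In {A, C, D, E, F, G}, {C} is not a superkey ({C}⁺ restricted to this set is {C, D, E}), so split on C -> D, E into {C, D, E} and {A, C, F, G}.
In {C, D, E}, {D} is not a superkey ({D}⁺ restricted to this set is {D, E}), so split on D -> E into {D, E} and {C, D}.
{D, E} has no BCNF violation.
{C, D} has no BCNF violation.
{A, C, F, G} has no BCNF violation.

{A, C, F, G}; {B, G}; {C, D}; {D, E}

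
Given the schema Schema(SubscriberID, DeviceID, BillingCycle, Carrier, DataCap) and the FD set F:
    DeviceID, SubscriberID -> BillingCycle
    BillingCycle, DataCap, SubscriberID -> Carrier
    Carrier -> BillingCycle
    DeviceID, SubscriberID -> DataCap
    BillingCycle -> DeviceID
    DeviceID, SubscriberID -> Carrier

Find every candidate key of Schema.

{BillingCycle, SubscriberID}, {Carrier, SubscriberID}, {DeviceID, SubscriberID}

No FD produces {SubscriberID}, so it must be in every candidate key.
Closure of {BillingCycle, SubscriberID} is {BillingCycle, Carrier, DataCap, DeviceID, SubscriberID}, the whole schema; {BillingCycle, SubscriberID} is a candidate key.
Closure of {Carrier, SubscriberID} is {BillingCycle, Carrier, DataCap, DeviceID, SubscriberID}, the whole schema; {Carrier, SubscriberID} is a candidate key.
Closure of {DeviceID, SubscriberID} is {BillingCycle, Carrier, DataCap, DeviceID, SubscriberID}, the whole schema; {DeviceID, SubscriberID} is a candidate key.
Any other superkey properly contains one of these, so there are no further candidate keys.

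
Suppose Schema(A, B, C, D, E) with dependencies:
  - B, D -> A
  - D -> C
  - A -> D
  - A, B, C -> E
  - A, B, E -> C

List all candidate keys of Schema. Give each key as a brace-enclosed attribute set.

{A, B}, {B, D}

No FD produces {B}, so it must be in every candidate key.
Closure of {A, B} is {A, B, C, D, E}, the whole schema; {A, B} is a candidate key.
Closure of {B, D} is {A, B, C, D, E}, the whole schema; {B, D} is a candidate key.
No proper subset of any of these is a key, and no other minimal superkey exists.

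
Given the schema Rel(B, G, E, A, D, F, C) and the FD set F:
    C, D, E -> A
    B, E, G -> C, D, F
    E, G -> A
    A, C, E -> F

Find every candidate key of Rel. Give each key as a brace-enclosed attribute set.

{B, E, G}

{B, E, G} never appear on the right of any FD, so every key must include all of them.
Closure of {B, E, G} is {A, B, C, D, E, F, G}, the whole schema; {B, E, G} is a candidate key.
No other minimal set has full closure, so this is the only candidate key.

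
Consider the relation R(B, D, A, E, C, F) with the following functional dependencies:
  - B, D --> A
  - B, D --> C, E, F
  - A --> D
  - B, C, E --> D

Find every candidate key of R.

{A, B}, {B, C, E}, {B, D}

Attributes never on any right-hand side: {B} — every candidate key must contain it.
Closure of {A, B} is {A, B, C, D, E, F}, the whole schema; {A, B} is a candidate key.
Closure of {B, D} is {A, B, C, D, E, F}, the whole schema; {B, D} is a candidate key.
Closure of {B, C, E} is {A, B, C, D, E, F}, the whole schema; {B, C, E} is a candidate key.
No proper subset of any of these is a key, and no other minimal superkey exists.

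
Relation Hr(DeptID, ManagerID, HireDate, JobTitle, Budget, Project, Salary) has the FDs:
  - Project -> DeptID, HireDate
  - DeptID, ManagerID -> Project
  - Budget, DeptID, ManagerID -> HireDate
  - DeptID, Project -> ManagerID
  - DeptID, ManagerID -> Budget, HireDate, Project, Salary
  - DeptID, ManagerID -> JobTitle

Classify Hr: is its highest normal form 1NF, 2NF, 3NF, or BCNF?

Candidate keys: {DeptID, ManagerID}, {Project}. Prime attributes: {DeptID, ManagerID, Project}.
Each dependency's left side is a superkey — BCNF holds.

BCNF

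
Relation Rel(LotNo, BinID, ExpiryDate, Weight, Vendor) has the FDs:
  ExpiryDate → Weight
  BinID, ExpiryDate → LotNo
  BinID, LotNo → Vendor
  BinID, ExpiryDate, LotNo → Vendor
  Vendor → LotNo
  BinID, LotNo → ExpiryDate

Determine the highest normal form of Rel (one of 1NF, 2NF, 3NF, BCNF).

1NF

Candidate keys: {BinID, ExpiryDate}, {BinID, LotNo}, {BinID, Vendor}. Prime attributes: {BinID, ExpiryDate, LotNo, Vendor}.
ExpiryDate → Weight: {ExpiryDate}⁺ = {ExpiryDate, Weight}, which is not all of the attributes, so the left side is not a superkey — BCNF is violated.
ExpiryDate → Weight determines the non-prime attribute {Weight} from a non-superkey — 3NF is violated.
Since {ExpiryDate} ⊂ {BinID, ExpiryDate} and {ExpiryDate}⁺ ⊇ {Weight} with {Weight} non-prime, there is a partial dependency; 2NF fails.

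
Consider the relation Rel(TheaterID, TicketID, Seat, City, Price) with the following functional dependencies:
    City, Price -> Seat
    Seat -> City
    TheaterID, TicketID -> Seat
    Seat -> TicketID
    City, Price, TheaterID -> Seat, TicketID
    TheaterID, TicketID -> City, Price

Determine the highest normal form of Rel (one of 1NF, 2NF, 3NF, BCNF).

Candidate keys: {City, Price, TheaterID}, {Seat, TheaterID}, {TheaterID, TicketID}. Prime attributes: {City, Price, Seat, TheaterID, TicketID}.
City, Price -> Seat: {City, Price}⁺ = {City, Price, Seat, TicketID}, which is not all of the attributes, so the left side is not a superkey — BCNF is violated.
But every attribute on its right side ({Seat}) is prime, and the same holds for every other non-superkey FD, so 3NF still holds.

3NF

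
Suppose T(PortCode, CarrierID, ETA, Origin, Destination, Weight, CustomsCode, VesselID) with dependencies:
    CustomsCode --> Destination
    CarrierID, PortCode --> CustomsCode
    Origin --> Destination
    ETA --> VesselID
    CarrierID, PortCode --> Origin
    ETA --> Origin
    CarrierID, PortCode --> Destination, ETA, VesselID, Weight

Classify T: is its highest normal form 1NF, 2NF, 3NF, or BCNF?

2NF

Candidate key: {CarrierID, PortCode}. Prime attributes: {CarrierID, PortCode}.
CustomsCode --> Destination: {CustomsCode}⁺ = {CustomsCode, Destination}, which is not all of the attributes, so the left side is not a superkey — BCNF is violated.
CustomsCode --> Destination has non-prime {Destination} on the right and a non-superkey on the left, so 3NF fails.
No non-prime attribute depends on a proper subset of any candidate key, so 2NF holds.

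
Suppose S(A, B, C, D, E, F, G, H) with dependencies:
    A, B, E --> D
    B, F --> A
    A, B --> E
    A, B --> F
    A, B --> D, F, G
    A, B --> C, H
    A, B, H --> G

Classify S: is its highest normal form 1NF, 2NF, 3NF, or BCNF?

BCNF

Candidate keys: {A, B}, {B, F}. Prime attributes: {A, B, F}.
Every FD has a superkey on the left, so the relation is in BCNF.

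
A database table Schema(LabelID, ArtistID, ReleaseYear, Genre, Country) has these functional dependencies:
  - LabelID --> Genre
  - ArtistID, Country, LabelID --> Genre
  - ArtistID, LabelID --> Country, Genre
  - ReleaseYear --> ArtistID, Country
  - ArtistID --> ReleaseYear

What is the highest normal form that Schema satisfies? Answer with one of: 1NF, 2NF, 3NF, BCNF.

Candidate keys: {ArtistID, LabelID}, {LabelID, ReleaseYear}. Prime attributes: {ArtistID, LabelID, ReleaseYear}.
For LabelID --> Genre we have {LabelID}⁺ = {Genre, LabelID}; {LabelID} is not a superkey, so BCNF fails.
LabelID --> Genre has non-prime {Genre} on the right and a non-superkey on the left, so 3NF fails.
{ArtistID} is a proper subset of the key {ArtistID, LabelID}, and {ArtistID}⁺ contains the non-prime attribute {Country} — a partial dependency, so 2NF is violated.

1NF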